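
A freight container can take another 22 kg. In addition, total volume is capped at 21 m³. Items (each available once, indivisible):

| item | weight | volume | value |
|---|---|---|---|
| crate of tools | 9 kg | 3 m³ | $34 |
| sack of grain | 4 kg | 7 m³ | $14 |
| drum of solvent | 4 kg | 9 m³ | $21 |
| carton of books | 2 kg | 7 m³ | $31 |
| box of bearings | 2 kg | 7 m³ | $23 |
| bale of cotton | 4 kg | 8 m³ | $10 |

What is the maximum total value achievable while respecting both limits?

$88

Feasible sets respecting both limits:
- crate of tools+carton of books+box of bearings: weight 13, volume 17, value 88
- crate of tools+drum of solvent+carton of books: weight 15, volume 19, value 86
- crate of tools+sack of grain+carton of books: weight 15, volume 17, value 79
- crate of tools+drum of solvent+box of bearings: weight 15, volume 19, value 78
Best: $88.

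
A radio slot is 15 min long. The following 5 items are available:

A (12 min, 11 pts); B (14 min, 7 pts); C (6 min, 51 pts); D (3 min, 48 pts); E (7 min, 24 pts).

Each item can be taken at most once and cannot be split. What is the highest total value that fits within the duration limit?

99 pts

This is a 0/1 knapsack; check combinations near the capacity.
- C+D: duration 6+3=9, value 51+48=99
- C+E: duration 6+7=13, value 51+24=75
- D+E: duration 3+7=10, value 48+24=72
- A+D: duration 12+3=15, value 11+48=59
Best: 99 pts.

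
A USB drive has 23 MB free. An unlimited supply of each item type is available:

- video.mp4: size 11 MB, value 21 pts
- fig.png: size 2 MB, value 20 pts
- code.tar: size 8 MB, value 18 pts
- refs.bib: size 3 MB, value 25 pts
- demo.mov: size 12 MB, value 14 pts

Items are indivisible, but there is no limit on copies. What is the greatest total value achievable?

Best value-per-unit is fig.png at 20/2; filling with it alone gives 11×20 = 220.
Optimal mix: 10×fig.png + 1×refs.bib → size 23, value 225.

225 pts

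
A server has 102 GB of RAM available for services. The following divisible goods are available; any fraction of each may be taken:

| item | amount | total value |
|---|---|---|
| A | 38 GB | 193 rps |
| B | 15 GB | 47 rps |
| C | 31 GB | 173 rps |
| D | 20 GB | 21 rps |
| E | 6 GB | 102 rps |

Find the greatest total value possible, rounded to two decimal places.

527.60

Take in order of value per unit:
- E (102/6 per unit): all 6 → value 102, running total 102.00
- C (173/31 per unit): all 31 → value 173, running total 275.00
- A (193/38 per unit): all 38 → value 193, running total 468.00
- B (47/15 per unit): all 15 → value 47, running total 515.00
- D (21/20 per unit): 12 of 20 → value 12×21/20 = 12.6000, running total 527.60
Total 527.60.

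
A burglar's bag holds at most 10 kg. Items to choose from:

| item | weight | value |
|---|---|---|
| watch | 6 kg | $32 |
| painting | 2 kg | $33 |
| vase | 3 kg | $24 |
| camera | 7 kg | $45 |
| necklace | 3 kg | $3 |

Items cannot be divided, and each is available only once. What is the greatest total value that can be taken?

$78

Check high-value combinations within 10 kg:
- painting+camera: weight 2+7=9, value 33+45=78
- vase+camera: weight 3+7=10, value 24+45=69
- watch+painting: weight 6+2=8, value 32+33=65
- painting+vase+necklace: weight 2+3+3=8, value 33+24+3=60
- painting+vase: weight 2+3=5, value 33+24=57
Best: $78.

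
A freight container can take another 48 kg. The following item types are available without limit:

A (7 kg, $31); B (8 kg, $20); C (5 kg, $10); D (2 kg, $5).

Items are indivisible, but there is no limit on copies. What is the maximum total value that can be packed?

Best value-per-unit is A at 31/7; filling with it alone gives 6×31 = 186.
Optimal mix: 6×A + 3×D → weight 48, value 201.

$201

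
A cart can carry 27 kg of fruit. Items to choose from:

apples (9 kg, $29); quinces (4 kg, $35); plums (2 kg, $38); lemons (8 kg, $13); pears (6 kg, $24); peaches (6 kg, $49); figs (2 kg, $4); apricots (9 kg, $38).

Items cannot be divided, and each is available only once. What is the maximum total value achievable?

$184

Check high-value combinations within 27 kg:
- quinces+plums+pears+peaches+apricots: weight 4+2+6+6+9=27, value 35+38+24+49+38=184
- apples+quinces+plums+pears+peaches: weight 9+4+2+6+6=27, value 29+35+38+24+49=175
- quinces+plums+peaches+figs+apricots: weight 4+2+6+2+9=23, value 35+38+49+4+38=164
- quinces+plums+peaches+apricots: weight 4+2+6+9=21, value 35+38+49+38=160
Best: $184.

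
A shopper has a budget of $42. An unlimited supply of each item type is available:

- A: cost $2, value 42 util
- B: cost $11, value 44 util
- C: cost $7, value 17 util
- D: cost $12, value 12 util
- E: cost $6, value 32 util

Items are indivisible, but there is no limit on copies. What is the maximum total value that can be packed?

882 util

Best value-per-unit is A at 42/2, and filling with it alone uses cost 21×2=42. No mix of the others beats 21×42 = 882.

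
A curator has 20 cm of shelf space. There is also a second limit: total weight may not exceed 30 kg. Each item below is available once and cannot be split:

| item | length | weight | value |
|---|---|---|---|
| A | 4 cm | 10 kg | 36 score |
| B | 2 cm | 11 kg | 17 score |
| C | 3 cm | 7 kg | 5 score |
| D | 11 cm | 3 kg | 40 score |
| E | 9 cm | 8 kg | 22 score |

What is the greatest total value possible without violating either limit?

93 score

Feasible sets respecting both limits:
- A+B+D: length 17, weight 24, value 93
- A+C+D: length 18, weight 20, value 81
- A+D: length 15, weight 13, value 76
- A+B+E: length 15, weight 29, value 75
Best: 93 score.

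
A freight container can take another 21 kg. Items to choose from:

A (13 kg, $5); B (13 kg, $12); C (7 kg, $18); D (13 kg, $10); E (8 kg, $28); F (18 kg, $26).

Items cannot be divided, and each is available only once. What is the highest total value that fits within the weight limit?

Check high-value combinations within 21 kg:
- C+E: weight 7+8=15, value 18+28=46
- B+E: weight 13+8=21, value 12+28=40
- D+E: weight 13+8=21, value 10+28=38
- A+E: weight 13+8=21, value 5+28=33
Best: $46.

$46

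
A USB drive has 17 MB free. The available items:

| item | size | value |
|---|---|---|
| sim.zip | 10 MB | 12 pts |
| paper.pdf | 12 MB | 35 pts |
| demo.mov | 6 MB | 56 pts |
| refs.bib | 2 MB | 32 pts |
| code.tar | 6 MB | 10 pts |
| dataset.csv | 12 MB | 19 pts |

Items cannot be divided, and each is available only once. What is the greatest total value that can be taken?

Check high-value combinations within 17 MB:
- demo.mov+refs.bib+code.tar: size 6+2+6=14, value 56+32+10=98
- demo.mov+refs.bib: size 6+2=8, value 56+32=88
- sim.zip+demo.mov: size 10+6=16, value 12+56=68
Best: 98 pts.

98 pts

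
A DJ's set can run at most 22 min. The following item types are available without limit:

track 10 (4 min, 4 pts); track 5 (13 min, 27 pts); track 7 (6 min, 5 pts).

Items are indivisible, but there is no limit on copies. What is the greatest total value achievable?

35 pts

Best value-per-unit is track 5 at 27/13; filling with it alone gives 1×27 = 27.
Optimal mix: 2×track 10 + 1×track 5 → duration 21, value 35.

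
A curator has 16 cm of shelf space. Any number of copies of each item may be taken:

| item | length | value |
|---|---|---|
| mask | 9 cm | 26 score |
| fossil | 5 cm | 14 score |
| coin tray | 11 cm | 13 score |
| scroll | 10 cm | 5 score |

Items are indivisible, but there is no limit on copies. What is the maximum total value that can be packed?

42 score

Best value-per-unit is mask at 26/9; filling with it alone gives 1×26 = 26.
Optimal mix: 3×fossil → length 15, value 42.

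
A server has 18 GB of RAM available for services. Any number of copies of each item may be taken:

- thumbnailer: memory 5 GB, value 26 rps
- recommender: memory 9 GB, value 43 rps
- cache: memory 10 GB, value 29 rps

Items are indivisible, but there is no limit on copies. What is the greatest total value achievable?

86 rps

Best value-per-unit is thumbnailer at 26/5; filling with it alone gives 3×26 = 78.
Optimal mix: 2×recommender → memory 18, value 86.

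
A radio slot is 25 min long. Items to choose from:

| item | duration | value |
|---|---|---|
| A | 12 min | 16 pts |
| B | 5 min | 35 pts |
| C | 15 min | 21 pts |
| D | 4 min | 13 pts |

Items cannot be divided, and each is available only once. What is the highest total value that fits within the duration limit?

69 pts

Check high-value combinations within 25 min:
- B+C+D: duration 5+15+4=24, value 35+21+13=69
- A+B+D: duration 12+5+4=21, value 16+35+13=64
- B+C: duration 5+15=20, value 35+21=56
- A+B: duration 12+5=17, value 16+35=51
- B+D: duration 5+4=9, value 35+13=48
Best: 69 pts.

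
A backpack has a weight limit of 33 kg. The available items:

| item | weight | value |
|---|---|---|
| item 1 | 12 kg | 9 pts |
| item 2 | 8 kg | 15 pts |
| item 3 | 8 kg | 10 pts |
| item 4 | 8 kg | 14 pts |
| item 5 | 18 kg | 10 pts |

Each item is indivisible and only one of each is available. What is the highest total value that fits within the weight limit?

39 pts

This is a 0/1 knapsack; check combinations near the capacity.
- item 2+item 3+item 4: weight 8+8+8=24, value 15+10+14=39
- item 1+item 2+item 4: weight 12+8+8=28, value 9+15+14=38
- item 1+item 2+item 3: weight 12+8+8=28, value 9+15+10=34
- item 1+item 3+item 4: weight 12+8+8=28, value 9+10+14=33
Best: 39 pts.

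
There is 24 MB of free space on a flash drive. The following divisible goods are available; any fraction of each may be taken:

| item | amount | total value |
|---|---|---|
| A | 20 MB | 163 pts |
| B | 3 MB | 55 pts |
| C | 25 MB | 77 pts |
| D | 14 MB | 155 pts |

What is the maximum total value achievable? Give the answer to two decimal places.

267.05

Take in order of value per unit:
- B (55/3 per unit): all 3 → value 55, running total 55.00
- D (155/14 per unit): all 14 → value 155, running total 210.00
- A (163/20 per unit): 7 of 20 → value 7×163/20 = 57.0500, running total 267.05
Total 267.05.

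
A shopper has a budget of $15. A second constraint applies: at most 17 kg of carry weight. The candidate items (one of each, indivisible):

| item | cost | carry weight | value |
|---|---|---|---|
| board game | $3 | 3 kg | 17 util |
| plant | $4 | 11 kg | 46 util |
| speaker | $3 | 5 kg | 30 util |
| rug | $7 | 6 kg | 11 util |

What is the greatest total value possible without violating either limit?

Feasible sets respecting both limits:
- plant+speaker: cost 7, carry weight 16, value 76
- board game+plant: cost 7, carry weight 14, value 63
- board game+speaker+rug: cost 13, carry weight 14, value 58
Best: 76 util.

76 util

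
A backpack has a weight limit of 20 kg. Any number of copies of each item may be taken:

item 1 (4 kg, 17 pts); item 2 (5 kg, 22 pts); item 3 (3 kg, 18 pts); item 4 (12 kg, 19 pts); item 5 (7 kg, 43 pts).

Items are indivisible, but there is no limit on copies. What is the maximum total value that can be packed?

Best value-per-unit is item 5 at 43/7; filling with it alone gives 2×43 = 86.
Optimal mix: 2×item 3 + 2×item 5 → weight 20, value 122.

122 pts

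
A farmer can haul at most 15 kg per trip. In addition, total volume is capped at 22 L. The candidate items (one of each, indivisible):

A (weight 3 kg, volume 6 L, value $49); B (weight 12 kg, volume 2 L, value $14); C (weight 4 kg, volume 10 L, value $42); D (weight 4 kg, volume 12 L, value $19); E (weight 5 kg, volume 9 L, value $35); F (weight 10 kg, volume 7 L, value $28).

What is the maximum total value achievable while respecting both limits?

Feasible sets respecting both limits:
- A+C: weight 7, volume 16, value 91
- A+E: weight 8, volume 15, value 84
- C+E: weight 9, volume 19, value 77
Best: $91.

$91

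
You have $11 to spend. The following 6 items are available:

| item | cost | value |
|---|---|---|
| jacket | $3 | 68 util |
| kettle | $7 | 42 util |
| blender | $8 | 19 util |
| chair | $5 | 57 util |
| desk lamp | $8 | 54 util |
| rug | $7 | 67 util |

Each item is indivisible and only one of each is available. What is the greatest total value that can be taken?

135 util

This is a 0/1 knapsack; check combinations near the capacity.
- jacket+rug: cost 3+7=10, value 68+67=135
- jacket+chair: cost 3+5=8, value 68+57=125
- jacket+desk lamp: cost 3+8=11, value 68+54=122
- jacket+kettle: cost 3+7=10, value 68+42=110
- jacket+blender: cost 3+8=11, value 68+19=87
Best: 135 util.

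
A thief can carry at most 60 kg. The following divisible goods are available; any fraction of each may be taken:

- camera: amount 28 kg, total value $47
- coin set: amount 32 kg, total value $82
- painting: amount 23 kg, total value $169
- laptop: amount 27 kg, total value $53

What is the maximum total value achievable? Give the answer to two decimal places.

260.81

Take in order of value per unit:
- painting (169/23 per unit): all 23 → value 169, running total 169.00
- coin set (82/32 per unit): all 32 → value 82, running total 251.00
- laptop (53/27 per unit): 5 of 27 → value 5×53/27 = 9.8148, running total 260.81
Total 260.81.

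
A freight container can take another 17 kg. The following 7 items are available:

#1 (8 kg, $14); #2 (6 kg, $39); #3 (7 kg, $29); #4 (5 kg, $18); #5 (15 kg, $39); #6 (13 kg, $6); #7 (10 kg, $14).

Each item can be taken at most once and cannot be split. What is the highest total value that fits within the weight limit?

Check high-value combinations within 17 kg:
- #2+#3: weight 6+7=13, value 39+29=68
- #2+#4: weight 6+5=11, value 39+18=57
- #1+#2: weight 8+6=14, value 14+39=53
Best: $68.

$68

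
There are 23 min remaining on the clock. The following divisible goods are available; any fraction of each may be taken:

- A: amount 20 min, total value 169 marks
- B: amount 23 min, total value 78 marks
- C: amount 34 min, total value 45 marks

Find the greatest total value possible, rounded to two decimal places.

Take in order of value per unit:
- A (169/20 per unit): all 20 → value 169, running total 169.00
- B (78/23 per unit): 3 of 23 → value 3×78/23 = 10.1739, running total 179.17
Total 179.17.

179.17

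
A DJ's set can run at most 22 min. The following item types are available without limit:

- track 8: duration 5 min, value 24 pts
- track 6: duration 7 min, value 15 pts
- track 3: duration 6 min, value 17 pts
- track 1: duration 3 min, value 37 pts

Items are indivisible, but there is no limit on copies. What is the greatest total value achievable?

Best value-per-unit is track 1 at 37/3, and filling with it alone uses duration 7×3=21. No mix of the others beats 7×37 = 259.

259 pts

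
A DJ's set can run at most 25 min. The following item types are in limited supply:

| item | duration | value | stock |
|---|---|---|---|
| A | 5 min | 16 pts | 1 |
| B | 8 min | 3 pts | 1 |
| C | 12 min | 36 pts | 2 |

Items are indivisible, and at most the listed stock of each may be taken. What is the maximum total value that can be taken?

72 pts

Top feasible selections:
- 2×C: duration 24, value 72
- 1×A + 1×B + 1×C: duration 25, value 55
- 1×A + 1×C: duration 17, value 52
Best: 72 pts.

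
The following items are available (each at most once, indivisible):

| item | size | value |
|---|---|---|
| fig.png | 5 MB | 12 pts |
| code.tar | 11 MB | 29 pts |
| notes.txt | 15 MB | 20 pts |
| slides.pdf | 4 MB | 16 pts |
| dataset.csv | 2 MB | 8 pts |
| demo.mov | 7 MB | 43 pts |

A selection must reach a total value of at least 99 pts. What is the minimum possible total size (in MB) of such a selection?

27

Subsets with value ≥ 99, sorted by total size:
- fig.png+code.tar+slides.pdf+demo.mov: size 27, value 100
- fig.png+code.tar+slides.pdf+dataset.csv+demo.mov: size 29, value 108
Minimum size: 27 MB.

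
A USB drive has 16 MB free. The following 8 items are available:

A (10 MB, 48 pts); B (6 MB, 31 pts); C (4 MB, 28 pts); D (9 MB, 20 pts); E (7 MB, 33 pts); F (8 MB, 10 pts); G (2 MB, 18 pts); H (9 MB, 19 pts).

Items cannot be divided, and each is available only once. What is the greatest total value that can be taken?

Check high-value combinations within 16 MB:
- A+C+G: size 10+4+2=16, value 48+28+18=94
- B+E+G: size 6+7+2=15, value 31+33+18=82
- C+E+G: size 4+7+2=13, value 28+33+18=79
Best: 94 pts.

94 pts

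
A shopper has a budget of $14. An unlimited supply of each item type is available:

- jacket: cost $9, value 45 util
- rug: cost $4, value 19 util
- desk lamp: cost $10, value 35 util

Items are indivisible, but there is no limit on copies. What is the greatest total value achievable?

64 util

Best value-per-unit is jacket at 45/9; filling with it alone gives 1×45 = 45.
Optimal mix: 1×jacket + 1×rug → cost 13, value 64.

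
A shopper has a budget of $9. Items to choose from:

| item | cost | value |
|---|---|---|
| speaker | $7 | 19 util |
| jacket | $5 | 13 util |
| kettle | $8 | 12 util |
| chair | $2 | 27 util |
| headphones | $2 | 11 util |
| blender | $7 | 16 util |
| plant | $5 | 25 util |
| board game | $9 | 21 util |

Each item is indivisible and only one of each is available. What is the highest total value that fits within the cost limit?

Check high-value combinations within $9:
- chair+headphones+plant: cost 2+2+5=9, value 27+11+25=63
- chair+plant: cost 2+5=7, value 27+25=52
- jacket+chair+headphones: cost 5+2+2=9, value 13+27+11=51
- speaker+chair: cost 7+2=9, value 19+27=46
- chair+blender: cost 2+7=9, value 27+16=43
Best: 63 util.

63 util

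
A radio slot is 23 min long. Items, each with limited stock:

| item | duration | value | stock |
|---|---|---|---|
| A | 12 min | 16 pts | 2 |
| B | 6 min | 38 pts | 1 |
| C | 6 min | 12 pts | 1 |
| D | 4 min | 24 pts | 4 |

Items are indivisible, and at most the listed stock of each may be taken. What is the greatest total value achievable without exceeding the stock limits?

134 pts

Best selections within duration 23 and stock limits:
- 1×B + 4×D: duration 22, value 134
- 1×B + 3×D: duration 18, value 110
- 1×C + 4×D: duration 22, value 108
- 1×B + 1×C + 2×D: duration 20, value 98
Best: 134 pts.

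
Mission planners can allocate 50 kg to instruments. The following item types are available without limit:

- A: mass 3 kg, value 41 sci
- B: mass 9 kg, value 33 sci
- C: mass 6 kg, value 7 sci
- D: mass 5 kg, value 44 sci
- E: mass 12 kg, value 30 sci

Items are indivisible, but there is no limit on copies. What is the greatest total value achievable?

659 sci

Best value-per-unit is A at 41/3; filling with it alone gives 16×41 = 656.
Optimal mix: 15×A + 1×D → mass 50, value 659.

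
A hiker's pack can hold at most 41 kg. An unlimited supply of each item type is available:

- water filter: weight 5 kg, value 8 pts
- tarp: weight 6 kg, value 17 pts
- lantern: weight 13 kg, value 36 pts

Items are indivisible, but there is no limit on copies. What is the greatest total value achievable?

110 pts

Best value-per-unit is tarp at 17/6; filling with it alone gives 6×17 = 102.
Optimal mix: 1×water filter + 6×tarp → weight 41, value 110.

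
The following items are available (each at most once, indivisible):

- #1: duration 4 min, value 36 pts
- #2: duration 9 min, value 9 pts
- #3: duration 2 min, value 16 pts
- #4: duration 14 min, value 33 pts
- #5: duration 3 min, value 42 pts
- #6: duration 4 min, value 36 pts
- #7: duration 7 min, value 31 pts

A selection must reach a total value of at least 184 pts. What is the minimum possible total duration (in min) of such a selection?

Subsets with value ≥ 184, sorted by total duration:
- #1+#3+#4+#5+#6+#7: duration 34, value 194
- #1+#2+#4+#5+#6+#7: duration 41, value 187
- #1+#2+#3+#4+#5+#6+#7: duration 43, value 203
Minimum duration: 34 min.

34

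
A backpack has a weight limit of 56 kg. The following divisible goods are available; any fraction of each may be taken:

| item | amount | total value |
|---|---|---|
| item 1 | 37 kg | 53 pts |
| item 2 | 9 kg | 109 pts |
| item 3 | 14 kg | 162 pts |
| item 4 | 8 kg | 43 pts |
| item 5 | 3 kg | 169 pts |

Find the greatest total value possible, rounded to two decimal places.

514.51

Take in order of value per unit:
- item 5 (169/3 per unit): all 3 → value 169, running total 169.00
- item 2 (109/9 per unit): all 9 → value 109, running total 278.00
- item 3 (162/14 per unit): all 14 → value 162, running total 440.00
- item 4 (43/8 per unit): all 8 → value 43, running total 483.00
- item 1 (53/37 per unit): 22 of 37 → value 22×53/37 = 31.5135, running total 514.51
Total 514.51.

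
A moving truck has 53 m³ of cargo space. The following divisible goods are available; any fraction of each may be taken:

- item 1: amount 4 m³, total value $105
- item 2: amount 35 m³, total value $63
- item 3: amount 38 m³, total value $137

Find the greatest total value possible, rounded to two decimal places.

261.80

Take in order of value per unit:
- item 1 (105/4 per unit): all 4 → value 105, running total 105.00
- item 3 (137/38 per unit): all 38 → value 137, running total 242.00
- item 2 (63/35 per unit): 11 of 35 → value 11×63/35 = 19.8000, running total 261.80
Total 261.80.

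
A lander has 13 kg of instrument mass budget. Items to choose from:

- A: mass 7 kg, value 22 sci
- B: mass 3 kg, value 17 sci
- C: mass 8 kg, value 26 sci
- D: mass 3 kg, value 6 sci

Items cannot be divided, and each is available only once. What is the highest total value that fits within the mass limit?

45 sci

This is a 0/1 knapsack; check combinations near the capacity.
- A+B+D: mass 7+3+3=13, value 22+17+6=45
- B+C: mass 3+8=11, value 17+26=43
- A+B: mass 7+3=10, value 22+17=39
Best: 45 sci.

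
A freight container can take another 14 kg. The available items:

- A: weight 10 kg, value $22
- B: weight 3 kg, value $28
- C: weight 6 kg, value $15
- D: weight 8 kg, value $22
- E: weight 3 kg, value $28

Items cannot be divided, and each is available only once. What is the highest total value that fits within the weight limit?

$78

Check high-value combinations within 14 kg:
- B+D+E: weight 3+8+3=14, value 28+22+28=78
- B+C+E: weight 3+6+3=12, value 28+15+28=71
- B+E: weight 3+3=6, value 28+28=56
Best: $78.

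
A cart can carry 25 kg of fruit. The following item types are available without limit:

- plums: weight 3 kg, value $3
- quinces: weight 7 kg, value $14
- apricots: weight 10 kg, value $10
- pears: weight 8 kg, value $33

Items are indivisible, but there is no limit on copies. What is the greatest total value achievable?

Best value-per-unit is pears at 33/8, and filling with it alone uses weight 3×8=24. No mix of the others beats 3×33 = 99.

$99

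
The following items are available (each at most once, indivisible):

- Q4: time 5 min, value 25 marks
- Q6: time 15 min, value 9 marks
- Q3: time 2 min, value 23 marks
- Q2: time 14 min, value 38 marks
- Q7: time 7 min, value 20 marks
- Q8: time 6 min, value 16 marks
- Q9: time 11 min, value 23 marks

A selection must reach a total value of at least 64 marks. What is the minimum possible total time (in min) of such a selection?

13

Subsets with value ≥ 64, sorted by total time:
- Q4+Q3+Q8: time 13, value 64
- Q4+Q3+Q7: time 14, value 68
Minimum time: 13 min.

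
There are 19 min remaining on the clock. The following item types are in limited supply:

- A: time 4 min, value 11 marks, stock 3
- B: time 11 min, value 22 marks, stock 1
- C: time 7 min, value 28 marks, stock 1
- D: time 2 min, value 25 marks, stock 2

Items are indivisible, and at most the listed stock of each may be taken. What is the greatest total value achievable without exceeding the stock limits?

Best selections within time 19 and stock limits:
- 2×A + 1×C + 2×D: time 19, value 100
- 1×A + 1×C + 2×D: time 15, value 89
- 3×A + 2×D: time 16, value 83
Best: 100 marks.

100 marks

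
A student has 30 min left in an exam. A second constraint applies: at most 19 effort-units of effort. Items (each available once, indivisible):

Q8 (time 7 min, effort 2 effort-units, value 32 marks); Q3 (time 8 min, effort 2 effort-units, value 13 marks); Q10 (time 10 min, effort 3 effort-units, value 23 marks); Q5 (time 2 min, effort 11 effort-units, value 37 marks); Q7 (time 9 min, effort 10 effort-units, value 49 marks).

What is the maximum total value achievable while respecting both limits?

105 marks

Feasible sets respecting both limits:
- Q8+Q3+Q10+Q5: time 27, effort 18, value 105
- Q8+Q10+Q7: time 26, effort 15, value 104
- Q8+Q3+Q7: time 24, effort 14, value 94
Best: 105 marks.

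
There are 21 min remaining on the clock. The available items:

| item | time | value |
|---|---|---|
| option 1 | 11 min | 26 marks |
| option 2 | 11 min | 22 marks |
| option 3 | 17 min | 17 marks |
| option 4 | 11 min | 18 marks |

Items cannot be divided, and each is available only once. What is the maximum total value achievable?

26 marks

Check high-value combinations within 21 min:
- option 1: time 11, value 26
- option 2: time 11, value 22
- option 4: time 11, value 18
- option 3: time 17, value 17
Best: 26 marks.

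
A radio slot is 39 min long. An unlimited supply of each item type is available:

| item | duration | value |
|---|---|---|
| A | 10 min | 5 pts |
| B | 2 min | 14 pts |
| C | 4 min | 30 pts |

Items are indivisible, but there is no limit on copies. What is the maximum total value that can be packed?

Best value-per-unit is C at 30/4; filling with it alone gives 9×30 = 270.
Optimal mix: 1×B + 9×C → duration 38, value 284.

284 pts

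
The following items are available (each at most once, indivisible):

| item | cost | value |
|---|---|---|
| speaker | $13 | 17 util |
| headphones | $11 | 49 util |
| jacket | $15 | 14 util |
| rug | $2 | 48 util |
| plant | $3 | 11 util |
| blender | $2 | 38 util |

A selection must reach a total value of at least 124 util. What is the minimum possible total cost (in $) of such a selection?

15

Subsets with value ≥ 124, sorted by total cost:
- headphones+rug+blender: cost 15, value 135
- headphones+rug+plant+blender: cost 18, value 146
- speaker+headphones+rug+blender: cost 28, value 152
Minimum cost: 15 $.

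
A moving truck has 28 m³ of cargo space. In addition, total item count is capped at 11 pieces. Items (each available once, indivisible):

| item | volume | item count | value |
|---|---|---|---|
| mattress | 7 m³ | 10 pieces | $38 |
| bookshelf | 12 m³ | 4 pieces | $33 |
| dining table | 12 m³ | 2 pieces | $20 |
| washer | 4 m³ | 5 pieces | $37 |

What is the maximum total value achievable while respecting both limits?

Feasible sets respecting both limits:
- bookshelf+dining table+washer: volume 28, item count 11, value 90
- bookshelf+washer: volume 16, item count 9, value 70
- dining table+washer: volume 16, item count 7, value 57
Best: $90.

$90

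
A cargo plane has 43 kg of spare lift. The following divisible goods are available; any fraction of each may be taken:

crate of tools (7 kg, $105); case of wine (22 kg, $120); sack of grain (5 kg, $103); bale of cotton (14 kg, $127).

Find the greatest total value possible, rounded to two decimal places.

Take in order of value per unit:
- sack of grain (103/5 per unit): all 5 → value 103, running total 103.00
- crate of tools (105/7 per unit): all 7 → value 105, running total 208.00
- bale of cotton (127/14 per unit): all 14 → value 127, running total 335.00
- case of wine (120/22 per unit): 17 of 22 → value 17×120/22 = 92.7273, running total 427.73
Total 427.73.

427.73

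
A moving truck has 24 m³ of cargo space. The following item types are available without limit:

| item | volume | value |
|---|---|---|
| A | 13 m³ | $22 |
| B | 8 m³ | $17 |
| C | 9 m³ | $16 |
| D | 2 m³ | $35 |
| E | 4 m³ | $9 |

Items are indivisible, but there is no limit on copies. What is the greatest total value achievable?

Best value-per-unit is D at 35/2, and filling with it alone uses volume 12×2=24. No mix of the others beats 12×35 = 420.

$420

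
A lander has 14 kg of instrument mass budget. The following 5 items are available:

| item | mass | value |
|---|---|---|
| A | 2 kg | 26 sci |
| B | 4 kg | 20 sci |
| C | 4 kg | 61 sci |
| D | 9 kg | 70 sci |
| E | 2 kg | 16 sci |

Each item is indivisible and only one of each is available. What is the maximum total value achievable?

131 sci

Check high-value combinations within 14 kg:
- C+D: mass 4+9=13, value 61+70=131
- A+B+C+E: mass 2+4+4+2=12, value 26+20+61+16=123
- A+D+E: mass 2+9+2=13, value 26+70+16=112
Best: 131 sci.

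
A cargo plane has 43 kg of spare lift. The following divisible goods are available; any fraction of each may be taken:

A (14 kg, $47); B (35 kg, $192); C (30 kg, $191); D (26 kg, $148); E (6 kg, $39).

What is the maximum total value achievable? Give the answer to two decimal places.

Take in order of value per unit:
- E (39/6 per unit): all 6 → value 39, running total 39.00
- C (191/30 per unit): all 30 → value 191, running total 230.00
- D (148/26 per unit): 7 of 26 → value 7×148/26 = 39.8462, running total 269.85
Total 269.85.

269.85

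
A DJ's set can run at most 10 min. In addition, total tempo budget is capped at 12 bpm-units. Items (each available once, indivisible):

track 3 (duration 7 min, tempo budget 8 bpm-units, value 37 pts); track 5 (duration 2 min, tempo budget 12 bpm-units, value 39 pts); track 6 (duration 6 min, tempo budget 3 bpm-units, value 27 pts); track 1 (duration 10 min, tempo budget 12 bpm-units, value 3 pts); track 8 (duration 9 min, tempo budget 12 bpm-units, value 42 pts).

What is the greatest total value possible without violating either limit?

42 pts

Feasible sets respecting both limits:
- track 8: duration 9, tempo budget 12, value 42
- track 5: duration 2, tempo budget 12, value 39
- track 3: duration 7, tempo budget 8, value 37
Best: 42 pts.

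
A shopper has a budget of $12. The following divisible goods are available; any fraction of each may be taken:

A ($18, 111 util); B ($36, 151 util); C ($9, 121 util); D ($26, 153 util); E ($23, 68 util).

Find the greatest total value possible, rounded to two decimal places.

139.50

Take in order of value per unit:
- C (121/9 per unit): all 9 → value 121, running total 121.00
- A (111/18 per unit): 3 of 18 → value 3×111/18 = 18.5000, running total 139.50
Total 139.50.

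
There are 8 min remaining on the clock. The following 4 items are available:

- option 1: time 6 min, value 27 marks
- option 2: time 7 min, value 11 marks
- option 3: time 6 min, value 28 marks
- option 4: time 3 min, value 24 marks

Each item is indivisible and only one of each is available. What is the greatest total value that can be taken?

Check high-value combinations within 8 min:
- option 3: time 6, value 28
- option 1: time 6, value 27
- option 4: time 3, value 24
- option 2: time 7, value 11
Best: 28 marks.

28 marks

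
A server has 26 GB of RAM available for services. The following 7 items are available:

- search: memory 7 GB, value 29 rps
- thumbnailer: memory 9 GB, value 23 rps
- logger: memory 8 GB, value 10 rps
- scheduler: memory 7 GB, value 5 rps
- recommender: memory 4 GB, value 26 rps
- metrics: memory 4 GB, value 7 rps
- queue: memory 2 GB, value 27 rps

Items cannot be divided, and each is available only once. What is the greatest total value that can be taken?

112 rps

Check high-value combinations within 26 GB:
- search+thumbnailer+recommender+metrics+queue: memory 7+9+4+4+2=26, value 29+23+26+7+27=112
- search+thumbnailer+recommender+queue: memory 7+9+4+2=22, value 29+23+26+27=105
- search+logger+recommender+metrics+queue: memory 7+8+4+4+2=25, value 29+10+26+7+27=99
- search+scheduler+recommender+metrics+queue: memory 7+7+4+4+2=24, value 29+5+26+7+27=94
Best: 112 rps.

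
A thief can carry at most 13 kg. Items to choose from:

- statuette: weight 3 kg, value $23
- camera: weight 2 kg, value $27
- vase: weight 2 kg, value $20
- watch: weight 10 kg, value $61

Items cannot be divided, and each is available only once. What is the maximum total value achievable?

$88

Check high-value combinations within 13 kg:
- camera+watch: weight 2+10=12, value 27+61=88
- statuette+watch: weight 3+10=13, value 23+61=84
- vase+watch: weight 2+10=12, value 20+61=81
Best: $88.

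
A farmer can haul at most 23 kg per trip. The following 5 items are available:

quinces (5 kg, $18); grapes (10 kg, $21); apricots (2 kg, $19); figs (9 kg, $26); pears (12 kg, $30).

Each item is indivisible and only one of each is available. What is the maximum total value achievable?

$75

This is a 0/1 knapsack; check combinations near the capacity.
- apricots+figs+pears: weight 2+9+12=23, value 19+26+30=75
- quinces+apricots+pears: weight 5+2+12=19, value 18+19+30=67
- grapes+apricots+figs: weight 10+2+9=21, value 21+19+26=66
- quinces+apricots+figs: weight 5+2+9=16, value 18+19+26=63
Best: $75.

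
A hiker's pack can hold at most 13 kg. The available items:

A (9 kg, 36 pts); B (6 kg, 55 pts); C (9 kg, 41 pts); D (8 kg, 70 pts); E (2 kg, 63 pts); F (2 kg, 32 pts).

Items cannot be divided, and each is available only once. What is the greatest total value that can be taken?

165 pts

Check high-value combinations within 13 kg:
- D+E+F: weight 8+2+2=12, value 70+63+32=165
- B+E+F: weight 6+2+2=10, value 55+63+32=150
- C+E+F: weight 9+2+2=13, value 41+63+32=136
Best: 165 pts.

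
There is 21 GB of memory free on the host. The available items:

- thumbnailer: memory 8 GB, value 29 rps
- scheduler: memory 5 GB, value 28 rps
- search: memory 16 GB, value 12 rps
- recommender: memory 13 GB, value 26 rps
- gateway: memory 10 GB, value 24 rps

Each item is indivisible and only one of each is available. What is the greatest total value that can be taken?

Check high-value combinations within 21 GB:
- thumbnailer+scheduler: memory 8+5=13, value 29+28=57
- thumbnailer+recommender: memory 8+13=21, value 29+26=55
- scheduler+recommender: memory 5+13=18, value 28+26=54
- thumbnailer+gateway: memory 8+10=18, value 29+24=53
Best: 57 rps.

57 rps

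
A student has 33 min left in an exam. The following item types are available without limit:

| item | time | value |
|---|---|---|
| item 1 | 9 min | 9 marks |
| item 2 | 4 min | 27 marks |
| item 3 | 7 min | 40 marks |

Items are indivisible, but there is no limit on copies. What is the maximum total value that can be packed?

216 marks

Best value-per-unit is item 2 at 27/4, and filling with it alone uses time 8×4=32. No mix of the others beats 8×27 = 216.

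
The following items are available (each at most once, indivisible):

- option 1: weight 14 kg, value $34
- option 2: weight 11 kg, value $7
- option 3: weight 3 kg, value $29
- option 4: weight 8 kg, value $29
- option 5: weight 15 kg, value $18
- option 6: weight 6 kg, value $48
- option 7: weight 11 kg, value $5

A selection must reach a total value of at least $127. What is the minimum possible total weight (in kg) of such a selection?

Subsets with value ≥ 127, sorted by total weight:
- option 1+option 3+option 4+option 6: weight 31, value 140
- option 1+option 3+option 5+option 6: weight 38, value 129
- option 1+option 2+option 3+option 4+option 6: weight 42, value 147
- option 1+option 3+option 4+option 6+option 7: weight 42, value 145
Minimum weight: 31 kg.

31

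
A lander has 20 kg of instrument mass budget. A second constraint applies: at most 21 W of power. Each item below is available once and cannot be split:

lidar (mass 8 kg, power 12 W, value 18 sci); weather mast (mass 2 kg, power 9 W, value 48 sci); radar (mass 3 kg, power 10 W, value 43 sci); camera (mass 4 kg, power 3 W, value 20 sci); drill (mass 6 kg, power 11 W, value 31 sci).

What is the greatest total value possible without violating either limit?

Feasible sets respecting both limits:
- weather mast+radar: mass 5, power 19, value 91
- weather mast+drill: mass 8, power 20, value 79
- radar+drill: mass 9, power 21, value 74
Best: 91 sci.

91 sci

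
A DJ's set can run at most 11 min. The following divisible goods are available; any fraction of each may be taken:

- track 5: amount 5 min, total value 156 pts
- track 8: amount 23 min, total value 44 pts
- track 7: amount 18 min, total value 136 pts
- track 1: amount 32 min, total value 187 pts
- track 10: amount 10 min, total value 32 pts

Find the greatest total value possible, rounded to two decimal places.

201.33

Take in order of value per unit:
- track 5 (156/5 per unit): all 5 → value 156, running total 156.00
- track 7 (136/18 per unit): 6 of 18 → value 6×136/18 = 45.3333, running total 201.33
Total 201.33.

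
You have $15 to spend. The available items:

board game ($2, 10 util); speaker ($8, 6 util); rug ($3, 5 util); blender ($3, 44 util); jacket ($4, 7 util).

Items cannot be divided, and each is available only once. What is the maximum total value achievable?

66 util

This is a 0/1 knapsack; check combinations near the capacity.
- board game+rug+blender+jacket: cost 2+3+3+4=12, value 10+5+44+7=66
- board game+blender+jacket: cost 2+3+4=9, value 10+44+7=61
- board game+speaker+blender: cost 2+8+3=13, value 10+6+44=60
Best: 66 util.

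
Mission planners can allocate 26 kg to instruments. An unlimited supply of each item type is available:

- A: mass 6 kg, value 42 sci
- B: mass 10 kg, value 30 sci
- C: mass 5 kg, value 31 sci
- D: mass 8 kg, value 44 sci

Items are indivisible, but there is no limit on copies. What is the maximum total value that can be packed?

Best value-per-unit is A at 42/6; filling with it alone gives 4×42 = 168.
Optimal mix: 3×A + 1×D → mass 26, value 170.

170 sci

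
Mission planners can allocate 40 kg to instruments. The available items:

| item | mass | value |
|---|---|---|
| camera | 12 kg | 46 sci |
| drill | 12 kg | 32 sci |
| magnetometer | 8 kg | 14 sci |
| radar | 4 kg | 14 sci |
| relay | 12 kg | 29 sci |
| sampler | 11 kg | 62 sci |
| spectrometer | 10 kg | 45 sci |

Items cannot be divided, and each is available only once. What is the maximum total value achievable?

Check high-value combinations within 40 kg:
- camera+radar+sampler+spectrometer: mass 12+4+11+10=37, value 46+14+62+45=167
- camera+drill+radar+sampler: mass 12+12+4+11=39, value 46+32+14+62=154
- camera+sampler+spectrometer: mass 12+11+10=33, value 46+62+45=153
- drill+radar+sampler+spectrometer: mass 12+4+11+10=37, value 32+14+62+45=153
- camera+radar+relay+sampler: mass 12+4+12+11=39, value 46+14+29+62=151
Best: 167 sci.

167 sci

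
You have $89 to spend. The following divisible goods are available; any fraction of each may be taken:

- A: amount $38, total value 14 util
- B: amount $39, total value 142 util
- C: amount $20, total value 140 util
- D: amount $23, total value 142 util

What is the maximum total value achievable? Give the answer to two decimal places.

Take in order of value per unit:
- C (140/20 per unit): all 20 → value 140, running total 140.00
- D (142/23 per unit): all 23 → value 142, running total 282.00
- B (142/39 per unit): all 39 → value 142, running total 424.00
- A (14/38 per unit): 7 of 38 → value 7×14/38 = 2.5789, running total 426.58
Total 426.58.

426.58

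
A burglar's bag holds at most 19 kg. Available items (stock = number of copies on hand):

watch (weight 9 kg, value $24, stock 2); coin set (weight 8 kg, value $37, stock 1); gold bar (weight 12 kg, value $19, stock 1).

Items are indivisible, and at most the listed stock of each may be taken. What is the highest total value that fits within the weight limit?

Top feasible selections:
- 1×watch + 1×coin set: weight 17, value 61
- 2×watch: weight 18, value 48
- 1×coin set: weight 8, value 37
- 1×watch: weight 9, value 24
Best: $61.

$61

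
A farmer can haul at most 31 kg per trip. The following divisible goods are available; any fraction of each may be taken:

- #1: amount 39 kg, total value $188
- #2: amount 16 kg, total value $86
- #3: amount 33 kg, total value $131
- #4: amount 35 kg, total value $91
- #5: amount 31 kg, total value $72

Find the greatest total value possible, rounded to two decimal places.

Take in order of value per unit:
- #2 (86/16 per unit): all 16 → value 86, running total 86.00
- #1 (188/39 per unit): 15 of 39 → value 15×188/39 = 72.3077, running total 158.31
Total 158.31.

158.31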